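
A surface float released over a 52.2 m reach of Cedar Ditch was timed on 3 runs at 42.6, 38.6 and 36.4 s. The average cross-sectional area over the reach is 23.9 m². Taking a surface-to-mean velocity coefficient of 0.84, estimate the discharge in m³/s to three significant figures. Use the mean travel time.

t̄ = (42.6 + 38.6 + 36.4) / 3 = 39.2 s
v_surface = L / t̄ = 52.2 / 39.2 = 1.332 m/s
v_mean = 0.84 × 1.332 = 1.119 m/s
Q = A × v_mean = 23.9 × 1.119 = 26.73 m³/s

26.7 m³/s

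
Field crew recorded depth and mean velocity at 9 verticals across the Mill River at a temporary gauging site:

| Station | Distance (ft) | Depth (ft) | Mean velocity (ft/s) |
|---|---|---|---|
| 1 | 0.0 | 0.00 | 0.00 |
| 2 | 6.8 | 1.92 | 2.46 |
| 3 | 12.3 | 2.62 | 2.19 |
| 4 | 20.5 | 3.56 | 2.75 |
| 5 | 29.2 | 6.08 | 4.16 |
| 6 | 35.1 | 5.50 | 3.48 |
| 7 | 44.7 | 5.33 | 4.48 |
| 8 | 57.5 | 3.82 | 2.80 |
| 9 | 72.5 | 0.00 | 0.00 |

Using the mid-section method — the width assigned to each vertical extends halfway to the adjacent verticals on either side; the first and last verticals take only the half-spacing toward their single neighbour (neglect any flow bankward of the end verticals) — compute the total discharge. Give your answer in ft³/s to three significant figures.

900 ft³/s

w_2 = (12.3 − 0.0)/2 = 6.15 ft; q_2 = 2.46 × 1.92 × 6.15 = 29.05 ft³/s
w_3 = (20.5 − 6.8)/2 = 6.85 ft; q_3 = 2.19 × 2.62 × 6.85 = 39.30 ft³/s
w_4 = (29.2 − 12.3)/2 = 8.45 ft; q_4 = 2.75 × 3.56 × 8.45 = 82.73 ft³/s
w_5 = (35.1 − 20.5)/2 = 7.3 ft; q_5 = 4.16 × 6.08 × 7.3 = 184.6 ft³/s
w_6 = (44.7 − 29.2)/2 = 7.75 ft; q_6 = 3.48 × 5.50 × 7.75 = 148.3 ft³/s
w_7 = (57.5 − 35.1)/2 = 11.2 ft; q_7 = 4.48 × 5.33 × 11.2 = 267.4 ft³/s
w_8 = (72.5 − 44.7)/2 = 13.9 ft; q_8 = 2.80 × 3.82 × 13.9 = 148.7 ft³/s
Stations 1, 9 contribute zero (depth or velocity is 0).
Q = Σ qᵢ = 900.2 ft³/s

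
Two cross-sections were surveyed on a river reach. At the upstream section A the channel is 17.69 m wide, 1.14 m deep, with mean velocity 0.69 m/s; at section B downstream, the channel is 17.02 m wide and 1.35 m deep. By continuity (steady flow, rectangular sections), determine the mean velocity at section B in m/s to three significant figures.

Q = A₁V₁ = (17.69×1.14) × 0.69 = 13.91 m³/s
A₂ = 17.02 × 1.35 = 22.98 m²
V₂ = Q/A₂ = 13.91/22.98 = 0.6056 m/s

0.606 m/s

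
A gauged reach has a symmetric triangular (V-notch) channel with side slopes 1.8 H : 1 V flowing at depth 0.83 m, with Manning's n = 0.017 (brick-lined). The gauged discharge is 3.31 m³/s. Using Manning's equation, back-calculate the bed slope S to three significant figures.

A = z·y² = 1.8×0.83² = 1.240 m²
P = 2y√(1+z²) = 2×0.83×√(1+1.8²) = 3.418 m
R = A/P = 1.240/3.418 = 0.3628 m
S = (Q·n / (1·A·R^(2/3)))² = (3.31×0.017 / (1×1.240×0.5087))² = 0.007959

0.00796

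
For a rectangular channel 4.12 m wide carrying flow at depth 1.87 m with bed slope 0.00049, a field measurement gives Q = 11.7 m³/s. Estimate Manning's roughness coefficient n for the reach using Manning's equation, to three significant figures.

A = b·y = 4.12 × 1.87 = 7.704 m²
P = b + 2y = 4.12 + 2×1.87 = 7.860 m
R = A/P = 7.704/7.860 = 0.9802 m
n = (1/Q)·A·R^(2/3)·S^(1/2) = (1/11.7) × 7.704 × 0.9868 × 0.02214 = 0.01438

0.0144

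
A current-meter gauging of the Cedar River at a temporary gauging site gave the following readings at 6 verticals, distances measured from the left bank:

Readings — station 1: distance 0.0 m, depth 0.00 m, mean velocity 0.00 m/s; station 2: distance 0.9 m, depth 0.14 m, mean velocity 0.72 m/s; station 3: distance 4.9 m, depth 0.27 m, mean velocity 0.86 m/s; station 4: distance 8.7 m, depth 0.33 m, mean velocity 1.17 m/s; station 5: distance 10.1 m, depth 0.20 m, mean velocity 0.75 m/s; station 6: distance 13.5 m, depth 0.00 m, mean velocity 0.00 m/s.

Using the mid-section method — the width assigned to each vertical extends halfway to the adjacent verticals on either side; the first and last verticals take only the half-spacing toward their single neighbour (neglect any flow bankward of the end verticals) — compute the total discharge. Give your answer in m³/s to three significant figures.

w_2 = (4.9 − 0.0)/2 = 2.45 m; q_2 = 0.72 × 0.14 × 2.45 = 0.2470 m³/s
w_3 = (8.7 − 0.9)/2 = 3.9 m; q_3 = 0.86 × 0.27 × 3.9 = 0.9056 m³/s
w_4 = (10.1 − 4.9)/2 = 2.6 m; q_4 = 1.17 × 0.33 × 2.6 = 1.004 m³/s
w_5 = (13.5 − 8.7)/2 = 2.4 m; q_5 = 0.75 × 0.20 × 2.4 = 0.3600 m³/s
Stations 1, 6 contribute zero (depth or velocity is 0).
Q = Σ qᵢ = 2.516 m³/s

2.52 m³/s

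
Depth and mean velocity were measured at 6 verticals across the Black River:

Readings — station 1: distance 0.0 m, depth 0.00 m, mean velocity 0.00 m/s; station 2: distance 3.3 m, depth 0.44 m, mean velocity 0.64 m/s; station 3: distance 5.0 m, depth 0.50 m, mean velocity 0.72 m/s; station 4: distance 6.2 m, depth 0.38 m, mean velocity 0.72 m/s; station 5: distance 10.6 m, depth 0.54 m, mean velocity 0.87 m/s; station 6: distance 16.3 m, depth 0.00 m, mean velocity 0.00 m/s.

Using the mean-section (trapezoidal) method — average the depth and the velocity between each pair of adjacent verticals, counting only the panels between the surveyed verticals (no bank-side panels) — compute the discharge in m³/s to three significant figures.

3.43 m³/s

Panel 1-2: Δb = 3.3 m, d̄ = (0.00+0.44)/2 = 0.22, v̄ = (0.00+0.64)/2 = 0.32 → q = 3.3×0.22×0.32 = 0.2323 m³/s
Panel 2-3: Δb = 1.7 m, d̄ = (0.44+0.50)/2 = 0.47, v̄ = (0.64+0.72)/2 = 0.68 → q = 1.7×0.47×0.68 = 0.5433 m³/s
Panel 3-4: Δb = 1.2 m, d̄ = (0.50+0.38)/2 = 0.44, v̄ = (0.72+0.72)/2 = 0.72 → q = 1.2×0.44×0.72 = 0.3802 m³/s
Panel 4-5: Δb = 4.4 m, d̄ = (0.38+0.54)/2 = 0.46, v̄ = (0.72+0.87)/2 = 0.795 → q = 4.4×0.46×0.795 = 1.609 m³/s
Panel 5-6: Δb = 5.7 m, d̄ = (0.54+0.00)/2 = 0.27, v̄ = (0.87+0.00)/2 = 0.435 → q = 5.7×0.27×0.435 = 0.6695 m³/s
Q = Σ q = 3.434 m³/s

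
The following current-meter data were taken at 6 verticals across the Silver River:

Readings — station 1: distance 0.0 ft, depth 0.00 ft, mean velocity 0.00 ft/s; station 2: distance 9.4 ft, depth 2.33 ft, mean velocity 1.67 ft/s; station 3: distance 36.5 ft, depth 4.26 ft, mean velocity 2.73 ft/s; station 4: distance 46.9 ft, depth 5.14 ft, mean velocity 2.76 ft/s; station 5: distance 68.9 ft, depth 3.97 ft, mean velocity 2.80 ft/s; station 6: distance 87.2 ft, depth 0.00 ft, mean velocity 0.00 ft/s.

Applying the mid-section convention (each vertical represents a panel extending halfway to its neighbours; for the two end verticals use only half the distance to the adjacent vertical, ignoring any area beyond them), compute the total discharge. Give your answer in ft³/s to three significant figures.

743 ft³/s

w_2 = (36.5 − 0.0)/2 = 18.25 ft; q_2 = 1.67 × 2.33 × 18.25 = 71.01 ft³/s
w_3 = (46.9 − 9.4)/2 = 18.75 ft; q_3 = 2.73 × 4.26 × 18.75 = 218.1 ft³/s
w_4 = (68.9 − 36.5)/2 = 16.2 ft; q_4 = 2.76 × 5.14 × 16.2 = 229.8 ft³/s
w_5 = (87.2 − 46.9)/2 = 20.15 ft; q_5 = 2.80 × 3.97 × 20.15 = 224.0 ft³/s
Stations 1, 6 contribute zero (depth or velocity is 0).
Q = Σ qᵢ = 742.9 ft³/s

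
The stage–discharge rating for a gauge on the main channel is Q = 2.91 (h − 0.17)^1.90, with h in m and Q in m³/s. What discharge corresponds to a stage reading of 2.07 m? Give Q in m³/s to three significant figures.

9.85 m³/s

Q = 2.91 × (2.07 − 0.17)^1.90 = 2.91 × 1.9^1.90 = 9.852 m³/s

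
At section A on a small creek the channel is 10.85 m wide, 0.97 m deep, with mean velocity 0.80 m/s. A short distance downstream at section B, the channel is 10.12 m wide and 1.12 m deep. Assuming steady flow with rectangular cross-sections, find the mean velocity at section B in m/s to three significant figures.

Q = A₁V₁ = (10.85×0.97) × 0.80 = 8.420 m³/s
A₂ = 10.12 × 1.12 = 11.33 m²
V₂ = Q/A₂ = 8.420/11.33 = 0.7428 m/s

0.743 m/s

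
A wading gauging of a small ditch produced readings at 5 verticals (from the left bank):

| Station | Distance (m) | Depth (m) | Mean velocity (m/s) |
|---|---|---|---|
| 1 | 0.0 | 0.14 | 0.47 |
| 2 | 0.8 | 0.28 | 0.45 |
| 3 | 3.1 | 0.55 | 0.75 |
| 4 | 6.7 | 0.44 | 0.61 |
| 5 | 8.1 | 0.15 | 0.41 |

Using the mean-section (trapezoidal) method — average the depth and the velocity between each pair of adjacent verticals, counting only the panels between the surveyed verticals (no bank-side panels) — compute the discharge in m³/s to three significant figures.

Panel 1-2: Δb = 0.8 m, d̄ = (0.14+0.28)/2 = 0.21, v̄ = (0.47+0.45)/2 = 0.46 → q = 0.8×0.21×0.46 = 0.07728 m³/s
Panel 2-3: Δb = 2.3 m, d̄ = (0.28+0.55)/2 = 0.415, v̄ = (0.45+0.75)/2 = 0.6 → q = 2.3×0.415×0.6 = 0.5727 m³/s
Panel 3-4: Δb = 3.6 m, d̄ = (0.55+0.44)/2 = 0.495, v̄ = (0.75+0.61)/2 = 0.68 → q = 3.6×0.495×0.68 = 1.212 m³/s
Panel 4-5: Δb = 1.4 m, d̄ = (0.44+0.15)/2 = 0.295, v̄ = (0.61+0.41)/2 = 0.51 → q = 1.4×0.295×0.51 = 0.2106 m³/s
Q = Σ q = 2.072 m³/s

2.07 m³/s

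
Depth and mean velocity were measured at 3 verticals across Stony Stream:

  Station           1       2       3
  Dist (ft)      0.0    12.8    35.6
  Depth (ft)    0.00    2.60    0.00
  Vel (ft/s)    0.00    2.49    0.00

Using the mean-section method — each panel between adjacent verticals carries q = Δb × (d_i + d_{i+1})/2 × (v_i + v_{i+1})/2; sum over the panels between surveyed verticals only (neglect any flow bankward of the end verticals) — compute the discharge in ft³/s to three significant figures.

Panel 1-2: Δb = 12.8 ft, d̄ = (0.00+2.60)/2 = 1.3, v̄ = (0.00+2.49)/2 = 1.245 → q = 12.8×1.3×1.245 = 20.72 ft³/s
Panel 2-3: Δb = 22.8 ft, d̄ = (2.60+0.00)/2 = 1.3, v̄ = (2.49+0.00)/2 = 1.245 → q = 22.8×1.3×1.245 = 36.90 ft³/s
Q = Σ q = 57.62 ft³/s

57.6 ft³/s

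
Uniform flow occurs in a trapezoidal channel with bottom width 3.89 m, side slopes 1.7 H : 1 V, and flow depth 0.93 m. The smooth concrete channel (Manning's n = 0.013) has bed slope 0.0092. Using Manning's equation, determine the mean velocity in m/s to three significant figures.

A = (b + z·y)·y = (3.89 + 1.7×0.93)×0.93 = 5.088 m²
P = b + 2y√(1+z²) = 3.89 + 2×0.93×√(1+1.7²) = 7.558 m
R = A/P = 5.088/7.558 = 0.6732 m
Q = (1/n)·A·R^(2/3)·S^(1/2) = (1/0.013) × 5.088 × 0.6732^(2/3) × 0.0092^(1/2) = 28.83 m³/s
V = Q/A = 28.83/5.088 = 5.667 m/s

5.67 m/s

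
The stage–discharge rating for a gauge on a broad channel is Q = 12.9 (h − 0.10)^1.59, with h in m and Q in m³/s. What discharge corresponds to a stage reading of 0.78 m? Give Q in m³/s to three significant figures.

Q = 12.9 × (0.78 − 0.10)^1.59 = 12.9 × 0.68^1.59 = 6.987 m³/s

6.99 m³/s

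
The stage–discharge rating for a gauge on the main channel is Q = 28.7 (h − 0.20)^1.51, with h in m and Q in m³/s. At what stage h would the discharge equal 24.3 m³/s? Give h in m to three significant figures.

1.10 m

h − h₀ = (Q/C)^(1/b) = (24.3/28.7)^(1/1.51) = 0.8956 m
h = 0.20 + 0.8956 = 1.096 m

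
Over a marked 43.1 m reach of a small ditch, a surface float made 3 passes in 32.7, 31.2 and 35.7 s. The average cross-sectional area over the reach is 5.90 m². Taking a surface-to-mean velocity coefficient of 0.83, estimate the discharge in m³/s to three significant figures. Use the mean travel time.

6.36 m³/s

t̄ = (32.7 + 31.2 + 35.7) / 3 = 33.2 s
v_surface = L / t̄ = 43.1 / 33.2 = 1.298 m/s
v_mean = 0.83 × 1.298 = 1.078 m/s
Q = A × v_mean = 5.90 × 1.078 = 6.357 m³/s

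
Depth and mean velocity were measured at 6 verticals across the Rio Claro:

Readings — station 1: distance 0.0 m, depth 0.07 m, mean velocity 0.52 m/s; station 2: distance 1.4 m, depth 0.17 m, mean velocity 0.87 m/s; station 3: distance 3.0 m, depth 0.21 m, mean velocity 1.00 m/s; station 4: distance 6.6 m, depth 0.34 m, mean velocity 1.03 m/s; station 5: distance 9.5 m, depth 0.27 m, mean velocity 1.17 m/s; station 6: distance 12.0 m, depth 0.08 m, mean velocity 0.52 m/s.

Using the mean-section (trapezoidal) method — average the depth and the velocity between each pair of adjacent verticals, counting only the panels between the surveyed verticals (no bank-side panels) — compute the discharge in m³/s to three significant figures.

2.75 m³/s

Panel 1-2: Δb = 1.4 m, d̄ = (0.07+0.17)/2 = 0.12, v̄ = (0.52+0.87)/2 = 0.695 → q = 1.4×0.12×0.695 = 0.1168 m³/s
Panel 2-3: Δb = 1.6 m, d̄ = (0.17+0.21)/2 = 0.19, v̄ = (0.87+1.00)/2 = 0.935 → q = 1.6×0.19×0.935 = 0.2842 m³/s
Panel 3-4: Δb = 3.6 m, d̄ = (0.21+0.34)/2 = 0.275, v̄ = (1.00+1.03)/2 = 1.015 → q = 3.6×0.275×1.015 = 1.005 m³/s
Panel 4-5: Δb = 2.9 m, d̄ = (0.34+0.27)/2 = 0.305, v̄ = (1.03+1.17)/2 = 1.1 → q = 2.9×0.305×1.1 = 0.9730 m³/s
Panel 5-6: Δb = 2.5 m, d̄ = (0.27+0.08)/2 = 0.175, v̄ = (1.17+0.52)/2 = 0.845 → q = 2.5×0.175×0.845 = 0.3697 m³/s
Q = Σ q = 2.748 m³/s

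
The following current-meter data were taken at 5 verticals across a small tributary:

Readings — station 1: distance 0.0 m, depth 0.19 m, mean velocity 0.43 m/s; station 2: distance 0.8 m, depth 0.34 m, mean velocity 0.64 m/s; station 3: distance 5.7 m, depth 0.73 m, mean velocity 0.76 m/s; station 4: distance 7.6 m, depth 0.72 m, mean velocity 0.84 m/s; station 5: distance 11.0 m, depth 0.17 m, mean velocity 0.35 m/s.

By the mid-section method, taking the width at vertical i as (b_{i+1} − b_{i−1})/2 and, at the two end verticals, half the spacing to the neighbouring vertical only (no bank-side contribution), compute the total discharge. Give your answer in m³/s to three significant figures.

4.24 m³/s

w_1 = (0.8 − 0.0)/2 = 0.4 m; q_1 = 0.43 × 0.19 × 0.4 = 0.03268 m³/s
w_2 = (5.7 − 0.0)/2 = 2.85 m; q_2 = 0.64 × 0.34 × 2.85 = 0.6202 m³/s
w_3 = (7.6 − 0.8)/2 = 3.4 m; q_3 = 0.76 × 0.73 × 3.4 = 1.886 m³/s
w_4 = (11.0 − 5.7)/2 = 2.65 m; q_4 = 0.84 × 0.72 × 2.65 = 1.603 m³/s
w_5 = (11.0 − 7.6)/2 = 1.7 m; q_5 = 0.35 × 0.17 × 1.7 = 0.1012 m³/s
Q = Σ qᵢ = 4.243 m³/s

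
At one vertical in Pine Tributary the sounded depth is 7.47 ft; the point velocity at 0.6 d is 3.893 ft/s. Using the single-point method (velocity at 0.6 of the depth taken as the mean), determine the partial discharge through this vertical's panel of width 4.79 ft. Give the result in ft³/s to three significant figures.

v̄ = v₀.₆ = 3.893 ft/s
q = v̄ × d × w = 3.893 × 7.47 × 4.79 = 139.3 ft³/s

139 ft³/s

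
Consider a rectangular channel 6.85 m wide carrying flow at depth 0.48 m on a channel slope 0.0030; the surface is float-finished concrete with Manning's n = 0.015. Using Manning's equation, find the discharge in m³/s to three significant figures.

6.74 m³/s

A = b·y = 6.85 × 0.48 = 3.288 m²
P = b + 2y = 6.85 + 2×0.48 = 7.810 m
R = A/P = 3.288/7.810 = 0.4210 m
Q = (1/n)·A·R^(2/3)·S^(1/2) = (1/0.015) × 3.288 × 0.4210^(2/3) × 0.0030^(1/2) = 6.744 m³/s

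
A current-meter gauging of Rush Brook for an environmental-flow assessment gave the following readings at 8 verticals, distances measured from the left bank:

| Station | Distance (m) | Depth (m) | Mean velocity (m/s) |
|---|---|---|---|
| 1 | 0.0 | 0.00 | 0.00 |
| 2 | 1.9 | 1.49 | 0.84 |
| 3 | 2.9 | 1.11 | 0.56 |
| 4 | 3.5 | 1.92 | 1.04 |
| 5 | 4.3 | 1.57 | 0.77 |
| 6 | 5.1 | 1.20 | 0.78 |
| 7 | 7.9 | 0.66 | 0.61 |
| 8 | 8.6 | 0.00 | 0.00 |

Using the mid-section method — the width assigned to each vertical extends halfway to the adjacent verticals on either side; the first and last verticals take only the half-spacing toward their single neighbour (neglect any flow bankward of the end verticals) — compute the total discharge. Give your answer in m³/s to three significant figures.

w_2 = (2.9 − 0.0)/2 = 1.45 m; q_2 = 0.84 × 1.49 × 1.45 = 1.815 m³/s
w_3 = (3.5 − 1.9)/2 = 0.8 m; q_3 = 0.56 × 1.11 × 0.8 = 0.4973 m³/s
w_4 = (4.3 − 2.9)/2 = 0.7 m; q_4 = 1.04 × 1.92 × 0.7 = 1.398 m³/s
w_5 = (5.1 − 3.5)/2 = 0.8 m; q_5 = 0.77 × 1.57 × 0.8 = 0.9671 m³/s
w_6 = (7.9 − 4.3)/2 = 1.8 m; q_6 = 0.78 × 1.20 × 1.8 = 1.685 m³/s
w_7 = (8.6 − 5.1)/2 = 1.75 m; q_7 = 0.61 × 0.66 × 1.75 = 0.7046 m³/s
Stations 1, 8 contribute zero (depth or velocity is 0).
Q = Σ qᵢ = 7.066 m³/s

7.07 m³/s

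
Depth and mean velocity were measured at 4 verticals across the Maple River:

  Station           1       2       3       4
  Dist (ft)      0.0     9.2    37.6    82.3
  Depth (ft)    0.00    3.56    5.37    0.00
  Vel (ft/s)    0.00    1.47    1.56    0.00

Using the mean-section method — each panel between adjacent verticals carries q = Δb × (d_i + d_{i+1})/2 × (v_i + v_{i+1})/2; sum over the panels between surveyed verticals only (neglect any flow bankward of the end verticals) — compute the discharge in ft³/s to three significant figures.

Panel 1-2: Δb = 9.2 ft, d̄ = (0.00+3.56)/2 = 1.78, v̄ = (0.00+1.47)/2 = 0.735 → q = 9.2×1.78×0.735 = 12.04 ft³/s
Panel 2-3: Δb = 28.4 ft, d̄ = (3.56+5.37)/2 = 4.465, v̄ = (1.47+1.56)/2 = 1.515 → q = 28.4×4.465×1.515 = 192.1 ft³/s
Panel 3-4: Δb = 44.7 ft, d̄ = (5.37+0.00)/2 = 2.685, v̄ = (1.56+0.00)/2 = 0.78 → q = 44.7×2.685×0.78 = 93.62 ft³/s
Q = Σ q = 297.8 ft³/s

298 ft³/s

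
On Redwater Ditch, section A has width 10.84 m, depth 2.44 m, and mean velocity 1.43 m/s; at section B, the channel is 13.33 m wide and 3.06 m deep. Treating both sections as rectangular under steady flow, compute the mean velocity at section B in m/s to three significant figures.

Q = A₁V₁ = (10.84×2.44) × 1.43 = 37.82 m³/s
A₂ = 13.33 × 3.06 = 40.79 m²
V₂ = Q/A₂ = 37.82/40.79 = 0.9273 m/s

0.927 m/s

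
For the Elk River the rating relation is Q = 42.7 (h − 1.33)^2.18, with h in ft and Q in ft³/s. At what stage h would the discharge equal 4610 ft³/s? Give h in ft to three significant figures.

9.89 ft

h − h₀ = (Q/C)^(1/b) = (4610/42.7)^(1/2.18) = 8.564 ft
h = 1.33 + 8.564 = 9.894 ft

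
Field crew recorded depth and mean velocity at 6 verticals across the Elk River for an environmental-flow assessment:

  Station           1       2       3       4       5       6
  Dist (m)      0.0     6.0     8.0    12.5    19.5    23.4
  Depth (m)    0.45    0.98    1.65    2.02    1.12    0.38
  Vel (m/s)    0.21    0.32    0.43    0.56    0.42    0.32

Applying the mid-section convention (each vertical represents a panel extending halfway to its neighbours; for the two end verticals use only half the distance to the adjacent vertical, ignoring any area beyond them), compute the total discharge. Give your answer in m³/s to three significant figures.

w_1 = (6.0 − 0.0)/2 = 3 m; q_1 = 0.21 × 0.45 × 3 = 0.2835 m³/s
w_2 = (8.0 − 0.0)/2 = 4 m; q_2 = 0.32 × 0.98 × 4 = 1.254 m³/s
w_3 = (12.5 − 6.0)/2 = 3.25 m; q_3 = 0.43 × 1.65 × 3.25 = 2.306 m³/s
w_4 = (19.5 − 8.0)/2 = 5.75 m; q_4 = 0.56 × 2.02 × 5.75 = 6.504 m³/s
w_5 = (23.4 − 12.5)/2 = 5.45 m; q_5 = 0.42 × 1.12 × 5.45 = 2.564 m³/s
w_6 = (23.4 − 19.5)/2 = 1.95 m; q_6 = 0.32 × 0.38 × 1.95 = 0.2371 m³/s
Q = Σ qᵢ = 13.15 m³/s

13.1 m³/s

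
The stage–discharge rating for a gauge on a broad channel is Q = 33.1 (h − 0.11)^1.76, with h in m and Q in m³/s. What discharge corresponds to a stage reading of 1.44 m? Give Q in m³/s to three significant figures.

54.7 m³/s

Q = 33.1 × (1.44 − 0.11)^1.76 = 33.1 × 1.33^1.76 = 54.68 m³/s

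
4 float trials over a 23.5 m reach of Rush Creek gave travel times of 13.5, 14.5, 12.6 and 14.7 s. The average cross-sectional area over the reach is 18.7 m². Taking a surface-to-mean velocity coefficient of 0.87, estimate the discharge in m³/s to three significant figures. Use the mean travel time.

t̄ = (13.5 + 14.5 + 12.6 + 14.7) / 4 = 13.825 s
v_surface = L / t̄ = 23.5 / 13.825 = 1.700 m/s
v_mean = 0.87 × 1.700 = 1.479 m/s
Q = A × v_mean = 18.7 × 1.479 = 27.65 m³/s

27.7 m³/s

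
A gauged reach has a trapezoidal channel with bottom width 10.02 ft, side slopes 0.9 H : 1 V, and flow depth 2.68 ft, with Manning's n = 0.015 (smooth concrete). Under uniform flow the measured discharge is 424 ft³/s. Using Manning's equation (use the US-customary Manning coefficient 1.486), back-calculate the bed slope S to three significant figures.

0.00685

A = (b + z·y)·y = (10.02 + 0.9×2.68)×2.68 = 33.32 ft²
P = b + 2y√(1+z²) = 10.02 + 2×2.68×√(1+0.9²) = 17.23 ft
R = A/P = 33.32/17.23 = 1.934 ft
S = (Q·n / (1.486·A·R^(2/3)))² = (424×0.015 / (1.486×33.32×1.552))² = 0.006850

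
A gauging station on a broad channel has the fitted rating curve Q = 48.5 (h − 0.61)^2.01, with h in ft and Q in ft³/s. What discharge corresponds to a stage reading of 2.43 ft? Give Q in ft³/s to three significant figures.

Q = 48.5 × (2.43 − 0.61)^2.01 = 48.5 × 1.82^2.01 = 161.6 ft³/s

162 ft³/s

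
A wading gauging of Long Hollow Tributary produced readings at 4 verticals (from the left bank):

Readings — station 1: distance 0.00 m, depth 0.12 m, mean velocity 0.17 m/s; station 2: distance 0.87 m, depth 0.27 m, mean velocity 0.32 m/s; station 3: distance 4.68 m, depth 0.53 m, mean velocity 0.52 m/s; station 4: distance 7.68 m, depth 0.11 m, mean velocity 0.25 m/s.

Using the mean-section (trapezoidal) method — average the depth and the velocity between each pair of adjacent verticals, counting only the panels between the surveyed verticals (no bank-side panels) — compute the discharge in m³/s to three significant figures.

1.05 m³/s

Panel 1-2: Δb = 0.87 m, d̄ = (0.12+0.27)/2 = 0.195, v̄ = (0.17+0.32)/2 = 0.245 → q = 0.87×0.195×0.245 = 0.04156 m³/s
Panel 2-3: Δb = 3.81 m, d̄ = (0.27+0.53)/2 = 0.4, v̄ = (0.32+0.52)/2 = 0.42 → q = 3.81×0.4×0.42 = 0.6401 m³/s
Panel 3-4: Δb = 3 m, d̄ = (0.53+0.11)/2 = 0.32, v̄ = (0.52+0.25)/2 = 0.385 → q = 3×0.32×0.385 = 0.3696 m³/s
Q = Σ q = 1.051 m³/s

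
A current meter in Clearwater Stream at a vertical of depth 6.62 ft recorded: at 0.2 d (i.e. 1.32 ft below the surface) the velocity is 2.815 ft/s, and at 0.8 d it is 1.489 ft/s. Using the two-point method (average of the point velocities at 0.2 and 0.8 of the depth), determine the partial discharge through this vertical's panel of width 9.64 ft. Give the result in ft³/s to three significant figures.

137 ft³/s

v̄ = (2.815 + 1.489) / 2 = 2.152 ft/s
q = v̄ × d × w = 2.152 × 6.62 × 9.64 = 137.3 ft³/s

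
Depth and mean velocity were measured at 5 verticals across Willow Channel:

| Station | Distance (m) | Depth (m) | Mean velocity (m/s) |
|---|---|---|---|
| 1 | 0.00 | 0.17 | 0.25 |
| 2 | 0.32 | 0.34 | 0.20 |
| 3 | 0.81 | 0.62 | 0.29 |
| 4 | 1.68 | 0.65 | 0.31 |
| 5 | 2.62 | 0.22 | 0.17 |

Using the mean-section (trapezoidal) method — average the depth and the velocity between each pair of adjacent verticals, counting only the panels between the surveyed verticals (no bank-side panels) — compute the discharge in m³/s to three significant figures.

Panel 1-2: Δb = 0.32 m, d̄ = (0.17+0.34)/2 = 0.255, v̄ = (0.25+0.20)/2 = 0.225 → q = 0.32×0.255×0.225 = 0.01836 m³/s
Panel 2-3: Δb = 0.49 m, d̄ = (0.34+0.62)/2 = 0.48, v̄ = (0.20+0.29)/2 = 0.245 → q = 0.49×0.48×0.245 = 0.05762 m³/s
Panel 3-4: Δb = 0.87 m, d̄ = (0.62+0.65)/2 = 0.635, v̄ = (0.29+0.31)/2 = 0.3 → q = 0.87×0.635×0.3 = 0.1657 m³/s
Panel 4-5: Δb = 0.94 m, d̄ = (0.65+0.22)/2 = 0.435, v̄ = (0.31+0.17)/2 = 0.24 → q = 0.94×0.435×0.24 = 0.09814 m³/s
Q = Σ q = 0.3399 m³/s

0.340 m³/s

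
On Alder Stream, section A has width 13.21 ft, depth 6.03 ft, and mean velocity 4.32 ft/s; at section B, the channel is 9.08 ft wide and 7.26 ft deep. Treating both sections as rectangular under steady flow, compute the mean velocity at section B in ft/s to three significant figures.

5.22 ft/s

Q = A₁V₁ = (13.21×6.03) × 4.32 = 344.1 ft³/s
A₂ = 9.08 × 7.26 = 65.92 ft²
V₂ = Q/A₂ = 344.1/65.92 = 5.220 ft/s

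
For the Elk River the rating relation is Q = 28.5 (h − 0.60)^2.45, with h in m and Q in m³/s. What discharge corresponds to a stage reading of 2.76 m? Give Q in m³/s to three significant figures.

Q = 28.5 × (2.76 − 0.60)^2.45 = 28.5 × 2.16^2.45 = 188.0 m³/s

188 m³/s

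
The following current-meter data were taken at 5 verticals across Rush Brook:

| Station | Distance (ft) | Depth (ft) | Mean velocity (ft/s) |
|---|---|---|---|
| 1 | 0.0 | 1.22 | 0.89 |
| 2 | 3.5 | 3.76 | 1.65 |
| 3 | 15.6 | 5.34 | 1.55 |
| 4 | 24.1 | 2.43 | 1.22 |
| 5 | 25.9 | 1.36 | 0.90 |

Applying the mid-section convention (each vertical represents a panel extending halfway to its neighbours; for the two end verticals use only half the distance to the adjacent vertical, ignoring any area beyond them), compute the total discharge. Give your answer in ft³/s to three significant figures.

152 ft³/s

w_1 = (3.5 − 0.0)/2 = 1.75 ft; q_1 = 0.89 × 1.22 × 1.75 = 1.900 ft³/s
w_2 = (15.6 − 0.0)/2 = 7.8 ft; q_2 = 1.65 × 3.76 × 7.8 = 48.39 ft³/s
w_3 = (24.1 − 3.5)/2 = 10.3 ft; q_3 = 1.55 × 5.34 × 10.3 = 85.25 ft³/s
w_4 = (25.9 − 15.6)/2 = 5.15 ft; q_4 = 1.22 × 2.43 × 5.15 = 15.27 ft³/s
w_5 = (25.9 − 24.1)/2 = 0.9 ft; q_5 = 0.90 × 1.36 × 0.9 = 1.102 ft³/s
Q = Σ qᵢ = 151.9 ft³/s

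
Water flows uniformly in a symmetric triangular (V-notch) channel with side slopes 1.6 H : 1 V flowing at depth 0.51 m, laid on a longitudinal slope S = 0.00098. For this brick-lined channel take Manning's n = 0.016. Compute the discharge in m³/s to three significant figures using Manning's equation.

0.293 m³/s

A = z·y² = 1.6×0.51² = 0.4162 m²
P = 2y√(1+z²) = 2×0.51×√(1+1.6²) = 1.925 m
R = A/P = 0.4162/1.925 = 0.2162 m
Q = (1/n)·A·R^(2/3)·S^(1/2) = (1/0.016) × 0.4162 × 0.2162^(2/3) × 0.00098^(1/2) = 0.2933 m³/s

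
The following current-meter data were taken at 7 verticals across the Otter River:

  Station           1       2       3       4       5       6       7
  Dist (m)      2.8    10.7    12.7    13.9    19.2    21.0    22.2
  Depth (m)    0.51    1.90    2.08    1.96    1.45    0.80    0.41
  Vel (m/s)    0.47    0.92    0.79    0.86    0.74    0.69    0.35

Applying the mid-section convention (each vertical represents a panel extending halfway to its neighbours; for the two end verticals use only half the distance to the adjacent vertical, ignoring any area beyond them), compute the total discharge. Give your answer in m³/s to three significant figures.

w_1 = (10.7 − 2.8)/2 = 3.95 m; q_1 = 0.47 × 0.51 × 3.95 = 0.9468 m³/s
w_2 = (12.7 − 2.8)/2 = 4.95 m; q_2 = 0.92 × 1.90 × 4.95 = 8.653 m³/s
w_3 = (13.9 − 10.7)/2 = 1.6 m; q_3 = 0.79 × 2.08 × 1.6 = 2.629 m³/s
w_4 = (19.2 − 12.7)/2 = 3.25 m; q_4 = 0.86 × 1.96 × 3.25 = 5.478 m³/s
w_5 = (21.0 − 13.9)/2 = 3.55 m; q_5 = 0.74 × 1.45 × 3.55 = 3.809 m³/s
w_6 = (22.2 − 19.2)/2 = 1.5 m; q_6 = 0.69 × 0.80 × 1.5 = 0.8280 m³/s
w_7 = (22.2 − 21.0)/2 = 0.6 m; q_7 = 0.35 × 0.41 × 0.6 = 0.08610 m³/s
Q = Σ qᵢ = 22.43 m³/s

22.4 m³/s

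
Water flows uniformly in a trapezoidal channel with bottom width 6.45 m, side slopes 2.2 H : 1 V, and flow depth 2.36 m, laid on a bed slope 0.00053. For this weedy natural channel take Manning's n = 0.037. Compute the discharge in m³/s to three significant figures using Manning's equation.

A = (b + z·y)·y = (6.45 + 2.2×2.36)×2.36 = 27.48 m²
P = b + 2y√(1+z²) = 6.45 + 2×2.36×√(1+2.2²) = 17.86 m
R = A/P = 27.48/17.86 = 1.539 m
Q = (1/n)·A·R^(2/3)·S^(1/2) = (1/0.037) × 27.48 × 1.539^(2/3) × 0.00053^(1/2) = 22.78 m³/s

22.8 m³/s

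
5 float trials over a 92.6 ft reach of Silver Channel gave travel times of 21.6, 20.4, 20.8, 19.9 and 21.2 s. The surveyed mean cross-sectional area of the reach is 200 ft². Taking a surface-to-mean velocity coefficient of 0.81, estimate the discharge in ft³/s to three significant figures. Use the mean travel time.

t̄ = (21.6 + 20.4 + 20.8 + 19.9 + 21.2) / 5 = 20.78 s
v_surface = L / t̄ = 92.6 / 20.78 = 4.456 ft/s
v_mean = 0.81 × 4.456 = 3.610 ft/s
Q = A × v_mean = 200 × 3.610 = 721.9 ft³/s

722 ft³/s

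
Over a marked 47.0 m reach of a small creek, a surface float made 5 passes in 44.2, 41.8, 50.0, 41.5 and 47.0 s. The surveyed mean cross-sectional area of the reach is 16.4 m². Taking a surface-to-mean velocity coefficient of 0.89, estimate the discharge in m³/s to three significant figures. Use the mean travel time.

t̄ = (44.2 + 41.8 + 50.0 + 41.5 + 47.0) / 5 = 44.9 s
v_surface = L / t̄ = 47.0 / 44.9 = 1.047 m/s
v_mean = 0.89 × 1.047 = 0.9316 m/s
Q = A × v_mean = 16.4 × 0.9316 = 15.28 m³/s

15.3 m³/s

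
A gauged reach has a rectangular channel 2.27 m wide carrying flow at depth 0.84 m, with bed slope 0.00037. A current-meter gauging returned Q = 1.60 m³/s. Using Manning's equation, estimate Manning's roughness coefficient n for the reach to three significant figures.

0.0141

A = b·y = 2.27 × 0.84 = 1.907 m²
P = b + 2y = 2.27 + 2×0.84 = 3.950 m
R = A/P = 1.907/3.950 = 0.4827 m
n = (1/Q)·A·R^(2/3)·S^(1/2) = (1/1.60) × 1.907 × 0.6154 × 0.01924 = 0.01411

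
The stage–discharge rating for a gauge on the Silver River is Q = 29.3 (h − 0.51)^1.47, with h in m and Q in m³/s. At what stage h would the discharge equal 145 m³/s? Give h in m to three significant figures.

h − h₀ = (Q/C)^(1/b) = (145/29.3)^(1/1.47) = 2.968 m
h = 0.51 + 2.968 = 3.478 m

3.48 m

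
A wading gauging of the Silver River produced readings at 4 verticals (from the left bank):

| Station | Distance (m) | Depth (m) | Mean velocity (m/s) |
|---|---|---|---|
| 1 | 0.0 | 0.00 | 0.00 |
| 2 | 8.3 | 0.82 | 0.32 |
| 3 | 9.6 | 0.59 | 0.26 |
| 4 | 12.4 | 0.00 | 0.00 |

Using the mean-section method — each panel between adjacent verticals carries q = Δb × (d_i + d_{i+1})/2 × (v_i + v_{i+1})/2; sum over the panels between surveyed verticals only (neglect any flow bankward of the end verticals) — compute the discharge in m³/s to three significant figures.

Panel 1-2: Δb = 8.3 m, d̄ = (0.00+0.82)/2 = 0.41, v̄ = (0.00+0.32)/2 = 0.16 → q = 8.3×0.41×0.16 = 0.5445 m³/s
Panel 2-3: Δb = 1.3 m, d̄ = (0.82+0.59)/2 = 0.705, v̄ = (0.32+0.26)/2 = 0.29 → q = 1.3×0.705×0.29 = 0.2658 m³/s
Panel 3-4: Δb = 2.8 m, d̄ = (0.59+0.00)/2 = 0.295, v̄ = (0.26+0.00)/2 = 0.13 → q = 2.8×0.295×0.13 = 0.1074 m³/s
Q = Σ q = 0.9176 m³/s

0.918 m³/s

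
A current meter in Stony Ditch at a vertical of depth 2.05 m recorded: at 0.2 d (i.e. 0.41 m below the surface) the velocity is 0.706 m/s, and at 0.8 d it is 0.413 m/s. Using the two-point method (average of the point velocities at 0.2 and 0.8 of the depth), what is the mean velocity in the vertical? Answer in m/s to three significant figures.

v̄ = (0.706 + 0.413) / 2 = 0.5595 m/s

0.560 m/s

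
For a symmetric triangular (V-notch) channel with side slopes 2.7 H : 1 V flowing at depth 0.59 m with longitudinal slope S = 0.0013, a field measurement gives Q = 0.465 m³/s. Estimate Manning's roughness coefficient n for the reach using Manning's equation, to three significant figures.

A = z·y² = 2.7×0.59² = 0.9399 m²
P = 2y√(1+z²) = 2×0.59×√(1+2.7²) = 3.397 m
R = A/P = 0.9399/3.397 = 0.2766 m
n = (1/Q)·A·R^(2/3)·S^(1/2) = (1/0.465) × 0.9399 × 0.4246 × 0.03606 = 0.03094

0.0309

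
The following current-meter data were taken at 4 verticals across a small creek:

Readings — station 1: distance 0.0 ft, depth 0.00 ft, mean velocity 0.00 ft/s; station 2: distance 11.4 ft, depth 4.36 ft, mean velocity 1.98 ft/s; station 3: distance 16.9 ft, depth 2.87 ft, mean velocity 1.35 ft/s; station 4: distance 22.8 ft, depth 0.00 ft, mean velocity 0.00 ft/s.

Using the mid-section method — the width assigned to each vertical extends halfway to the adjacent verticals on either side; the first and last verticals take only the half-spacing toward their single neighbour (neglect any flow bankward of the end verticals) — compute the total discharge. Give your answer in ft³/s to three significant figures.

95.0 ft³/s

w_2 = (16.9 − 0.0)/2 = 8.45 ft; q_2 = 1.98 × 4.36 × 8.45 = 72.95 ft³/s
w_3 = (22.8 − 11.4)/2 = 5.7 ft; q_3 = 1.35 × 2.87 × 5.7 = 22.08 ft³/s
Stations 1, 4 contribute zero (depth or velocity is 0).
Q = Σ qᵢ = 95.03 ft³/s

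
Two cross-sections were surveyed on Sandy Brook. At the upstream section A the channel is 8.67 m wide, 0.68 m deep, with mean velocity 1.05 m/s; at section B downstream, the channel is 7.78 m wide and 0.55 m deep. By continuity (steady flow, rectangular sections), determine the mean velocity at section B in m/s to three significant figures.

1.45 m/s

Q = A₁V₁ = (8.67×0.68) × 1.05 = 6.190 m³/s
A₂ = 7.78 × 0.55 = 4.279 m²
V₂ = Q/A₂ = 6.190/4.279 = 1.447 m/s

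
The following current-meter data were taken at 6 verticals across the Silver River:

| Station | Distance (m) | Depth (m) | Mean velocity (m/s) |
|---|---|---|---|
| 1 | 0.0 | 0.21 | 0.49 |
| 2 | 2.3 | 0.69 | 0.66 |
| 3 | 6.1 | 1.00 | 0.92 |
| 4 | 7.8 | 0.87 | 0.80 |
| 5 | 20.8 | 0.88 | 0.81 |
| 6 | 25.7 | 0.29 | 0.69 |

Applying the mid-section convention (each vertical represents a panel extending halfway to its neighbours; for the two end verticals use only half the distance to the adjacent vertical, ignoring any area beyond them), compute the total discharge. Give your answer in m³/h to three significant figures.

57700 m³/h

w_1 = (2.3 − 0.0)/2 = 1.15 m; q_1 = 0.49 × 0.21 × 1.15 = 0.1183 m³/s
w_2 = (6.1 − 0.0)/2 = 3.05 m; q_2 = 0.66 × 0.69 × 3.05 = 1.389 m³/s
w_3 = (7.8 − 2.3)/2 = 2.75 m; q_3 = 0.92 × 1.00 × 2.75 = 2.530 m³/s
w_4 = (20.8 − 6.1)/2 = 7.35 m; q_4 = 0.80 × 0.87 × 7.35 = 5.116 m³/s
w_5 = (25.7 − 7.8)/2 = 8.95 m; q_5 = 0.81 × 0.88 × 8.95 = 6.380 m³/s
w_6 = (25.7 − 20.8)/2 = 2.45 m; q_6 = 0.69 × 0.29 × 2.45 = 0.4902 m³/s
Q = Σ qᵢ = 16.02 m³/s
= 16.02 × 3600 = 57680 m³/h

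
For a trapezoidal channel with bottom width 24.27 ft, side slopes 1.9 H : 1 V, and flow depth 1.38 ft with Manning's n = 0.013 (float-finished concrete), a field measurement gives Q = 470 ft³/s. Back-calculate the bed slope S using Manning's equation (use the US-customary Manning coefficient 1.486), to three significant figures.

0.00932

A = (b + z·y)·y = (24.27 + 1.9×1.38)×1.38 = 37.11 ft²
P = b + 2y√(1+z²) = 24.27 + 2×1.38×√(1+1.9²) = 30.20 ft
R = A/P = 37.11/30.20 = 1.229 ft
S = (Q·n / (1.486·A·R^(2/3)))² = (470×0.013 / (1.486×37.11×1.147))² = 0.009325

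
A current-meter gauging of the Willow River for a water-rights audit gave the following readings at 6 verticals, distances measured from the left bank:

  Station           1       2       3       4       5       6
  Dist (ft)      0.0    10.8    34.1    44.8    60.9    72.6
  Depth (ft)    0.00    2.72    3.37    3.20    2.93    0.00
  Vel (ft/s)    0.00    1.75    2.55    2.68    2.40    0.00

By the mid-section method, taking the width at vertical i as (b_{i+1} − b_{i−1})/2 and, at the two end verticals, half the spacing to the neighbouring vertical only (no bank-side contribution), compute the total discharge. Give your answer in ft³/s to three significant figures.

440 ft³/s

w_2 = (34.1 − 0.0)/2 = 17.05 ft; q_2 = 1.75 × 2.72 × 17.05 = 81.16 ft³/s
w_3 = (44.8 − 10.8)/2 = 17 ft; q_3 = 2.55 × 3.37 × 17 = 146.1 ft³/s
w_4 = (60.9 − 34.1)/2 = 13.4 ft; q_4 = 2.68 × 3.20 × 13.4 = 114.9 ft³/s
w_5 = (72.6 − 44.8)/2 = 13.9 ft; q_5 = 2.40 × 2.93 × 13.9 = 97.74 ft³/s
Stations 1, 6 contribute zero (depth or velocity is 0).
Q = Σ qᵢ = 439.9 ft³/s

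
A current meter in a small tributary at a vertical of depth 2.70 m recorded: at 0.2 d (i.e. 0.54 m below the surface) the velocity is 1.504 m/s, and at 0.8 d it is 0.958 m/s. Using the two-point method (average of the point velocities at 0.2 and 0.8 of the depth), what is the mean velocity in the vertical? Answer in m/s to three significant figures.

1.23 m/s

v̄ = (1.504 + 0.958) / 2 = 1.231 m/s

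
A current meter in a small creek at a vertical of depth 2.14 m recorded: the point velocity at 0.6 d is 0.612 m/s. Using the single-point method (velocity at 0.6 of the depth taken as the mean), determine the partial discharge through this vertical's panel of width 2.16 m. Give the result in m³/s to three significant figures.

v̄ = v₀.₆ = 0.612 m/s
q = v̄ × d × w = 0.6120 × 2.14 × 2.16 = 2.829 m³/s

2.83 m³/s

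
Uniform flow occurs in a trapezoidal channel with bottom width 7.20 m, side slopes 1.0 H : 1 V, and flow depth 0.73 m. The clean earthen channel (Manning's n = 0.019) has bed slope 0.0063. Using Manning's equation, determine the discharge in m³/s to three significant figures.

A = (b + z·y)·y = (7.20 + 1.0×0.73)×0.73 = 5.789 m²
P = b + 2y√(1+z²) = 7.20 + 2×0.73×√(1+1.0²) = 9.265 m
R = A/P = 5.789/9.265 = 0.6248 m
Q = (1/n)·A·R^(2/3)·S^(1/2) = (1/0.019) × 5.789 × 0.6248^(2/3) × 0.0063^(1/2) = 17.67 m³/s

17.7 m³/s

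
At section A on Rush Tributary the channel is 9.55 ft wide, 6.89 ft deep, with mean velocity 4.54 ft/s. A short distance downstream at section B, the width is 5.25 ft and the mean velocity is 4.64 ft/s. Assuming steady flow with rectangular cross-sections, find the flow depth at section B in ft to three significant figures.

12.3 ft

Q = A₁V₁ = (9.55×6.89) × 4.54 = 298.7 ft³/s
d₂ = Q/(b₂ V₂) = 298.7/(5.25×4.64) = 12.26 ft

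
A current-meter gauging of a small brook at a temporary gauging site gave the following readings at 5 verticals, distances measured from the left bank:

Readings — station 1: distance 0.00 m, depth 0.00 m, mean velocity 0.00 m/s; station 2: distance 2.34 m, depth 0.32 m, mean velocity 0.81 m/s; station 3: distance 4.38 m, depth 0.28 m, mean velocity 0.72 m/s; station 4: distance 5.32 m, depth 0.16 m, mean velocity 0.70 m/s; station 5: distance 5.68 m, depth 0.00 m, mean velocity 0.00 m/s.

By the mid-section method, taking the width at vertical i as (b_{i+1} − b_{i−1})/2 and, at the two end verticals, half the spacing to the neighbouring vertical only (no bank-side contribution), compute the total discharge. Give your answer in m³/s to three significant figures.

0.941 m³/s

w_2 = (4.38 − 0.00)/2 = 2.19 m; q_2 = 0.81 × 0.32 × 2.19 = 0.5676 m³/s
w_3 = (5.32 − 2.34)/2 = 1.49 m; q_3 = 0.72 × 0.28 × 1.49 = 0.3004 m³/s
w_4 = (5.68 − 4.38)/2 = 0.65 m; q_4 = 0.70 × 0.16 × 0.65 = 0.07280 m³/s
Stations 1, 5 contribute zero (depth or velocity is 0).
Q = Σ qᵢ = 0.9408 m³/s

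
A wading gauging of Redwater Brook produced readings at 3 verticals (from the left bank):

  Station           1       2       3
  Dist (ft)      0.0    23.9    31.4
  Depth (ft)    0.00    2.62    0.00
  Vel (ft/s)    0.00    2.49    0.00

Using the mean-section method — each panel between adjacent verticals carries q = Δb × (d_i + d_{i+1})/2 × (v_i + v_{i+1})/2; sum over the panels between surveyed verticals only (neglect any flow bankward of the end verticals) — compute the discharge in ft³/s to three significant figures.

51.2 ft³/s

Panel 1-2: Δb = 23.9 ft, d̄ = (0.00+2.62)/2 = 1.31, v̄ = (0.00+2.49)/2 = 1.245 → q = 23.9×1.31×1.245 = 38.98 ft³/s
Panel 2-3: Δb = 7.5 ft, d̄ = (2.62+0.00)/2 = 1.31, v̄ = (2.49+0.00)/2 = 1.245 → q = 7.5×1.31×1.245 = 12.23 ft³/s
Q = Σ q = 51.21 ft³/s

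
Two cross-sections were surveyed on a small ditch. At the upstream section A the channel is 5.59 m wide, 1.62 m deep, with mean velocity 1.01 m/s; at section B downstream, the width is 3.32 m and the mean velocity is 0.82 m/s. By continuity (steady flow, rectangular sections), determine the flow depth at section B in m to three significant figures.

Q = A₁V₁ = (5.59×1.62) × 1.01 = 9.146 m³/s
d₂ = Q/(b₂ V₂) = 9.146/(3.32×0.82) = 3.360 m

3.36 m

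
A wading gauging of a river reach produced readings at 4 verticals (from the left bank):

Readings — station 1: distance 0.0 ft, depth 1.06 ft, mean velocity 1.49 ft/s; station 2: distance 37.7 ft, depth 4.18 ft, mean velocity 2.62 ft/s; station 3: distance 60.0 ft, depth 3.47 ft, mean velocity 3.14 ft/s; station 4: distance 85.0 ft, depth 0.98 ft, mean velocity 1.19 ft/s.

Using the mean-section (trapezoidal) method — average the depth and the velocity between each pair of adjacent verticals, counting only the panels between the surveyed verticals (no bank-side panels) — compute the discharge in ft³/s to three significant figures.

569 ft³/s

Panel 1-2: Δb = 37.7 ft, d̄ = (1.06+4.18)/2 = 2.62, v̄ = (1.49+2.62)/2 = 2.055 → q = 37.7×2.62×2.055 = 203.0 ft³/s
Panel 2-3: Δb = 22.3 ft, d̄ = (4.18+3.47)/2 = 3.825, v̄ = (2.62+3.14)/2 = 2.88 → q = 22.3×3.825×2.88 = 245.7 ft³/s
Panel 3-4: Δb = 25 ft, d̄ = (3.47+0.98)/2 = 2.225, v̄ = (3.14+1.19)/2 = 2.165 → q = 25×2.225×2.165 = 120.4 ft³/s
Q = Σ q = 569.1 ft³/s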